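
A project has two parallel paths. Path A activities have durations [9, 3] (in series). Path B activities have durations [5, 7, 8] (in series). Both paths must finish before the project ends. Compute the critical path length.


Path A total = 9 + 3 = 12
Path B total = 5 + 7 + 8 = 20
Critical path = longest path = max(12, 20) = 20

20


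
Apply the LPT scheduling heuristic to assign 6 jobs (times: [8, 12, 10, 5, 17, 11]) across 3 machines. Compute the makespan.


Sort jobs in decreasing order (LPT): [17, 12, 11, 10, 8, 5]
Assign each job to the least loaded machine:
  Machine 1: jobs [17, 5], load = 22
  Machine 2: jobs [12, 8], load = 20
  Machine 3: jobs [11, 10], load = 21
Makespan = max load = 22

22


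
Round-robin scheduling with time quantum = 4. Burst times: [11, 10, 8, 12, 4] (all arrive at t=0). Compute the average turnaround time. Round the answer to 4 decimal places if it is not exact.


Time quantum = 4
Execution trace:
  J1 runs 4 units, time = 4
  J2 runs 4 units, time = 8
  J3 runs 4 units, time = 12
  J4 runs 4 units, time = 16
  J5 runs 4 units, time = 20
  J1 runs 4 units, time = 24
  J2 runs 4 units, time = 28
  J3 runs 4 units, time = 32
  J4 runs 4 units, time = 36
  J1 runs 3 units, time = 39
  J2 runs 2 units, time = 41
  J4 runs 4 units, time = 45
Finish times: [39, 41, 32, 45, 20]
Average turnaround = 177/5 = 35.4

35.4


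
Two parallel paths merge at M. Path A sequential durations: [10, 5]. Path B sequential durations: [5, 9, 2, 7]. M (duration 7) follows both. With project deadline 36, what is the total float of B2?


Forward pass: ES(B2) = sum of predecessors on chain B = 5
EF = ES + duration = 5 + 9 = 14
Backward pass: LF(M) = deadline = 36; LS(M) = 36 - 7 = 29
LF(B2) = LS(M) - sum(successors on chain B) = 29 - 9 = 20
LS = LF - duration = 20 - 9 = 11
Total float = LS - ES = 11 - 5 = 6

6


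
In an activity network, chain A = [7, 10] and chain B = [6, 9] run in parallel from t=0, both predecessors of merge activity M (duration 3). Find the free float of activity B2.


ES(B2) = sum of predecessors on chain B = 6
EF(B2) = ES + duration = 6 + 9 = 15
Successor of B2 is M. ES(M) = max(sum(A), sum(B)) = max(17, 15) = 17
Free float = ES(successor) - EF(current) = 17 - 15 = 2

2


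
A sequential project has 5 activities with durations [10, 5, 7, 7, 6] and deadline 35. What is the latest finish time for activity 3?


LF(activity 3) = deadline - sum of successor durations
Successors: activities 4 through 5 with durations [7, 6]
Sum of successor durations = 13
LF = 35 - 13 = 22

22


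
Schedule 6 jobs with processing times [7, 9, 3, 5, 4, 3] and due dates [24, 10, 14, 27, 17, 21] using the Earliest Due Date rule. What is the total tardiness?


Sort by due date (EDD order): [(9, 10), (3, 14), (4, 17), (3, 21), (7, 24), (5, 27)]
Compute completion times and tardiness:
  Job 1: p=9, d=10, C=9, tardiness=max(0,9-10)=0
  Job 2: p=3, d=14, C=12, tardiness=max(0,12-14)=0
  Job 3: p=4, d=17, C=16, tardiness=max(0,16-17)=0
  Job 4: p=3, d=21, C=19, tardiness=max(0,19-21)=0
  Job 5: p=7, d=24, C=26, tardiness=max(0,26-24)=2
  Job 6: p=5, d=27, C=31, tardiness=max(0,31-27)=4
Total tardiness = 6

6


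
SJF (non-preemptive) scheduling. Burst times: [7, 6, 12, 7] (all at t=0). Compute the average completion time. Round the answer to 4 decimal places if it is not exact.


SJF order (ascending): [6, 7, 7, 12]
Completion times:
  Job 1: burst=6, C=6
  Job 2: burst=7, C=13
  Job 3: burst=7, C=20
  Job 4: burst=12, C=32
Average completion = 71/4 = 17.75

17.75


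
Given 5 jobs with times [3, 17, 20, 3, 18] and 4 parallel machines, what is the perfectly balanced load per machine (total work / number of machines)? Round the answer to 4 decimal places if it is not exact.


Total processing time = 3 + 17 + 20 + 3 + 18 = 61
Number of machines = 4
Ideal balanced load = 61 / 4 = 15.25

15.25


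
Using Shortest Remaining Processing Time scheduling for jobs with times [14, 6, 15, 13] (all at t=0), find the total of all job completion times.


Since all jobs arrive at t=0, SRPT equals SPT ordering.
SPT order: [6, 13, 14, 15]
Completion times:
  Job 1: p=6, C=6
  Job 2: p=13, C=19
  Job 3: p=14, C=33
  Job 4: p=15, C=48
Total completion time = 6 + 19 + 33 + 48 = 106

106


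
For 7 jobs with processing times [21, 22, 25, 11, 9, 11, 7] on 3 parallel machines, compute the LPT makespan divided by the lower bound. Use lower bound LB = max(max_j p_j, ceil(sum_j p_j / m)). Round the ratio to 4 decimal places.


LPT order: [25, 22, 21, 11, 11, 9, 7]
Machine loads after assignment: [34, 33, 39]
LPT makespan = 39
Lower bound = max(max_job, ceil(total/3)) = max(25, 36) = 36
Ratio = 39 / 36 = 1.0833

1.0833


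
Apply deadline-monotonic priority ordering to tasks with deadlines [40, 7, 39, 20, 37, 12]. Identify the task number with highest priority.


Sort tasks by relative deadline (ascending):
  Task 2: deadline = 7
  Task 6: deadline = 12
  Task 4: deadline = 20
  Task 5: deadline = 37
  Task 3: deadline = 39
  Task 1: deadline = 40
Priority order (highest first): [2, 6, 4, 5, 3, 1]
Highest priority task = 2

2


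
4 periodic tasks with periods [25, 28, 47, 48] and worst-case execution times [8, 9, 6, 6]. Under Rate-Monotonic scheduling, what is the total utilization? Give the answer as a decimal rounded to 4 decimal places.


Compute individual utilizations (exact fractions):
  Task 1: C/T = 8/25 (approx. 0.32)
  Task 2: C/T = 9/28 (approx. 0.3214)
  Task 3: C/T = 6/47 (approx. 0.1277)
  Task 4: C/T = 6/48 = 1/8 (approx. 0.125)
Total utilization U = 8/25 + 9/28 + 6/47 + 1/8 = 58831/65800
Rounded to 4 decimal places: U = 0.8941
RM (Liu & Layland) bound for 4 tasks = 0.756828; compare with U = 58831/65800 (approx. 0.894088)
bound < U <= 1, so the RM sufficient condition is not met (inconclusive; an exact test such as response-time analysis is needed).

0.8941


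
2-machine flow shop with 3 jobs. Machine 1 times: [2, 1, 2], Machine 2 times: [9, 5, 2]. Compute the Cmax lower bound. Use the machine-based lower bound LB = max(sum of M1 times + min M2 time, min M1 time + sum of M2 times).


LB1 = sum(M1 times) + min(M2 times) = 5 + 2 = 7
LB2 = min(M1 times) + sum(M2 times) = 1 + 16 = 17
Lower bound = max(LB1, LB2) = max(7, 17) = 17

17


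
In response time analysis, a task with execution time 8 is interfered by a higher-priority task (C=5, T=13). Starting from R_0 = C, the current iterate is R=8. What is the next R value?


R_next = C + ceil(R_prev / T_hp) * C_hp
ceil(8 / 13) = ceil(0.6154) = 1
Interference = 1 * 5 = 5
R_next = 8 + 5 = 13

13


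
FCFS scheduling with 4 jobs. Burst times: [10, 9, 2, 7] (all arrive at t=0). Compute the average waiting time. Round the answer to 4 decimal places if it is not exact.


FCFS order (as given): [10, 9, 2, 7]
Waiting times:
  Job 1: wait = 0
  Job 2: wait = 10
  Job 3: wait = 19
  Job 4: wait = 21
Sum of waiting times = 50
Average waiting time = 50/4 = 12.5

12.5


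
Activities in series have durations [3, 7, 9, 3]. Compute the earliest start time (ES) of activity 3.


Activity 3 starts after activities 1 through 2 complete.
Predecessor durations: [3, 7]
ES = 3 + 7 = 10

10


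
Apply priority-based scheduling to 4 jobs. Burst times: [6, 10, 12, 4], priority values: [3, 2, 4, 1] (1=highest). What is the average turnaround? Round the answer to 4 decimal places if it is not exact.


Sort by priority (ascending = highest first):
Order: [(1, 4), (2, 10), (3, 6), (4, 12)]
Completion times:
  Priority 1, burst=4, C=4
  Priority 2, burst=10, C=14
  Priority 3, burst=6, C=20
  Priority 4, burst=12, C=32
Average turnaround = 70/4 = 17.5

17.5


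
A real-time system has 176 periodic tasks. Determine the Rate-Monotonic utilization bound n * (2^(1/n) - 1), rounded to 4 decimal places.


Compute 2^(1/176) = 1.0039461017
Subtract 1: 1.0039461017 - 1 = 0.0039461017
Multiply by n: 176 * 0.0039461017 = 0.6945138992
Round to 4 dp: 0.6945

0.6945


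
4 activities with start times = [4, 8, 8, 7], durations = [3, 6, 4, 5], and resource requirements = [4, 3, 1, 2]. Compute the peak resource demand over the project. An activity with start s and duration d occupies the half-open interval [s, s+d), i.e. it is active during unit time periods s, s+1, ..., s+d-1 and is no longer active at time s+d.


Each activity i is active on [start_i, start_i + duration_i).
Compute total resource usage per time slot:
  t=0: active resources = [], total = 0
  t=1: active resources = [], total = 0
  t=2: active resources = [], total = 0
  t=3: active resources = [], total = 0
  t=4: active resources = [4], total = 4
  t=5: active resources = [4], total = 4
  t=6: active resources = [4], total = 4
  t=7: active resources = [2], total = 2
  t=8: active resources = [3, 1, 2], total = 6
  t=9: active resources = [3, 1, 2], total = 6
  t=10: active resources = [3, 1, 2], total = 6
  t=11: active resources = [3, 1, 2], total = 6
  t=12: active resources = [3], total = 3
  t=13: active resources = [3], total = 3
Peak resource demand = 6

6


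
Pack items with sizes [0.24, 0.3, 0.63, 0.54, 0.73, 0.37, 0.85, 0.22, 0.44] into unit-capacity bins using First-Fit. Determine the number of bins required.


Place items sequentially using First-Fit:
  Item 0.24 -> new Bin 1
  Item 0.3 -> Bin 1 (now 0.54)
  Item 0.63 -> new Bin 2
  Item 0.54 -> new Bin 3
  Item 0.73 -> new Bin 4
  Item 0.37 -> Bin 1 (now 0.91)
  Item 0.85 -> new Bin 5
  Item 0.22 -> Bin 2 (now 0.85)
  Item 0.44 -> Bin 3 (now 0.98)
Total bins used = 5

5


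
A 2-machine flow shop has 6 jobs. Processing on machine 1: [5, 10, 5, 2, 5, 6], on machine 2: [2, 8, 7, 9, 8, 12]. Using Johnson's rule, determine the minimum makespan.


Apply Johnson's rule:
  Group 1 (a <= b): [(4, 2, 9), (3, 5, 7), (5, 5, 8), (6, 6, 12)]
  Group 2 (a > b): [(2, 10, 8), (1, 5, 2)]
Optimal job order: [4, 3, 5, 6, 2, 1]
Schedule:
  Job 4: M1 done at 2, M2 done at 11
  Job 3: M1 done at 7, M2 done at 18
  Job 5: M1 done at 12, M2 done at 26
  Job 6: M1 done at 18, M2 done at 38
  Job 2: M1 done at 28, M2 done at 46
  Job 1: M1 done at 33, M2 done at 48
Makespan = 48

48


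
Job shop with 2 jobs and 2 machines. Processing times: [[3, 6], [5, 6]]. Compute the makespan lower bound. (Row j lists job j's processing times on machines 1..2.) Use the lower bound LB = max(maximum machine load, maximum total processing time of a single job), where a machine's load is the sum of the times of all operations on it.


Machine loads:
  Machine 1: 3 + 5 = 8
  Machine 2: 6 + 6 = 12
Max machine load = 12
Job totals:
  Job 1: 9
  Job 2: 11
Max job total = 11
Lower bound = max(12, 11) = 12

12


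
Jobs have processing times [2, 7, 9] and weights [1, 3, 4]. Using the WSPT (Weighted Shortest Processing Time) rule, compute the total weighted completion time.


Compute p/w ratios and sort ascending (WSPT): [(2, 1), (9, 4), (7, 3)]
Compute weighted completion times:
  Job (p=2,w=1): C=2, w*C=1*2=2
  Job (p=9,w=4): C=11, w*C=4*11=44
  Job (p=7,w=3): C=18, w*C=3*18=54
Total weighted completion time = 100

100


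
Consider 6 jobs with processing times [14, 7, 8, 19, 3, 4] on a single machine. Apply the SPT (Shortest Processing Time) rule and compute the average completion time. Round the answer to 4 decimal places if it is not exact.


Sort jobs by processing time (SPT order): [3, 4, 7, 8, 14, 19]
Compute completion times sequentially:
  Job 1: processing = 3, completes at 3
  Job 2: processing = 4, completes at 7
  Job 3: processing = 7, completes at 14
  Job 4: processing = 8, completes at 22
  Job 5: processing = 14, completes at 36
  Job 6: processing = 19, completes at 55
Sum of completion times = 137
Average completion time = 137/6 = 22.8333

22.8333


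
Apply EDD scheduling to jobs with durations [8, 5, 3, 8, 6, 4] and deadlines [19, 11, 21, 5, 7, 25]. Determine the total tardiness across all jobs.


Sort by due date (EDD order): [(8, 5), (6, 7), (5, 11), (8, 19), (3, 21), (4, 25)]
Compute completion times and tardiness:
  Job 1: p=8, d=5, C=8, tardiness=max(0,8-5)=3
  Job 2: p=6, d=7, C=14, tardiness=max(0,14-7)=7
  Job 3: p=5, d=11, C=19, tardiness=max(0,19-11)=8
  Job 4: p=8, d=19, C=27, tardiness=max(0,27-19)=8
  Job 5: p=3, d=21, C=30, tardiness=max(0,30-21)=9
  Job 6: p=4, d=25, C=34, tardiness=max(0,34-25)=9
Total tardiness = 44

44


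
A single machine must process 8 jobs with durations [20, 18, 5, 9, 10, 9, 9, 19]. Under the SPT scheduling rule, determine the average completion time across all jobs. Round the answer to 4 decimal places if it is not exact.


Sort jobs by processing time (SPT order): [5, 9, 9, 9, 10, 18, 19, 20]
Compute completion times sequentially:
  Job 1: processing = 5, completes at 5
  Job 2: processing = 9, completes at 14
  Job 3: processing = 9, completes at 23
  Job 4: processing = 9, completes at 32
  Job 5: processing = 10, completes at 42
  Job 6: processing = 18, completes at 60
  Job 7: processing = 19, completes at 79
  Job 8: processing = 20, completes at 99
Sum of completion times = 354
Average completion time = 354/8 = 44.25

44.25


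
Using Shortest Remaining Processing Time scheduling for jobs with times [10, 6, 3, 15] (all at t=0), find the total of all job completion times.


Since all jobs arrive at t=0, SRPT equals SPT ordering.
SPT order: [3, 6, 10, 15]
Completion times:
  Job 1: p=3, C=3
  Job 2: p=6, C=9
  Job 3: p=10, C=19
  Job 4: p=15, C=34
Total completion time = 3 + 9 + 19 + 34 = 65

65


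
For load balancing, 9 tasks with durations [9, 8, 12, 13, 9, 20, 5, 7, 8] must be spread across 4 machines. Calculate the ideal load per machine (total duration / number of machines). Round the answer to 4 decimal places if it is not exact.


Total processing time = 9 + 8 + 12 + 13 + 9 + 20 + 5 + 7 + 8 = 91
Number of machines = 4
Ideal balanced load = 91 / 4 = 22.75

22.75


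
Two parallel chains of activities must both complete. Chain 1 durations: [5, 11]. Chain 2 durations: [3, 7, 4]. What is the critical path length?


Path A total = 5 + 11 = 16
Path B total = 3 + 7 + 4 = 14
Critical path = longest path = max(16, 14) = 16

16


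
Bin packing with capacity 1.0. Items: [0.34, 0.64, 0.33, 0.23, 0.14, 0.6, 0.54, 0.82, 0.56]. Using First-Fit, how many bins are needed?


Place items sequentially using First-Fit:
  Item 0.34 -> new Bin 1
  Item 0.64 -> Bin 1 (now 0.98)
  Item 0.33 -> new Bin 2
  Item 0.23 -> Bin 2 (now 0.56)
  Item 0.14 -> Bin 2 (now 0.7)
  Item 0.6 -> new Bin 3
  Item 0.54 -> new Bin 4
  Item 0.82 -> new Bin 5
  Item 0.56 -> new Bin 6
Total bins used = 6

6


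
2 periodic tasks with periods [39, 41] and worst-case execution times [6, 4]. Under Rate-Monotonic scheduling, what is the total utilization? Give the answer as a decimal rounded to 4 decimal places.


Compute individual utilizations (exact fractions):
  Task 1: C/T = 6/39 = 2/13 (approx. 0.1538)
  Task 2: C/T = 4/41 (approx. 0.0976)
Total utilization U = 2/13 + 4/41 = 134/533
Rounded to 4 decimal places: U = 0.2514
RM (Liu & Layland) bound for 2 tasks = 0.828427; compare with U = 134/533 (approx. 0.251407)
U <= bound, so schedulable by RM sufficient condition.

0.2514


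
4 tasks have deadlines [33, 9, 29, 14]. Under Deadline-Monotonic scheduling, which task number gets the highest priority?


Sort tasks by relative deadline (ascending):
  Task 2: deadline = 9
  Task 4: deadline = 14
  Task 3: deadline = 29
  Task 1: deadline = 33
Priority order (highest first): [2, 4, 3, 1]
Highest priority task = 2

2


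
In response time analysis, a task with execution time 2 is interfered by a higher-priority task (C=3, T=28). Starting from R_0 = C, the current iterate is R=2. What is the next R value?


R_next = C + ceil(R_prev / T_hp) * C_hp
ceil(2 / 28) = ceil(0.0714) = 1
Interference = 1 * 3 = 3
R_next = 2 + 3 = 5

5


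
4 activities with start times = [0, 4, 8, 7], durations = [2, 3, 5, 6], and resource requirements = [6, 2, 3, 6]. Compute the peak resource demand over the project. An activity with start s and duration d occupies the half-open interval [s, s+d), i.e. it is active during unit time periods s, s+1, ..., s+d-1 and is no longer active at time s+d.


Each activity i is active on [start_i, start_i + duration_i).
Compute total resource usage per time slot:
  t=0: active resources = [6], total = 6
  t=1: active resources = [6], total = 6
  t=2: active resources = [], total = 0
  t=3: active resources = [], total = 0
  t=4: active resources = [2], total = 2
  t=5: active resources = [2], total = 2
  t=6: active resources = [2], total = 2
  t=7: active resources = [6], total = 6
  t=8: active resources = [3, 6], total = 9
  t=9: active resources = [3, 6], total = 9
  t=10: active resources = [3, 6], total = 9
  t=11: active resources = [3, 6], total = 9
  t=12: active resources = [3, 6], total = 9
Peak resource demand = 9

9


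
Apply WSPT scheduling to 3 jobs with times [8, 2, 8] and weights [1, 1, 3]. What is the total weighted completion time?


Compute p/w ratios and sort ascending (WSPT): [(2, 1), (8, 3), (8, 1)]
Compute weighted completion times:
  Job (p=2,w=1): C=2, w*C=1*2=2
  Job (p=8,w=3): C=10, w*C=3*10=30
  Job (p=8,w=1): C=18, w*C=1*18=18
Total weighted completion time = 50

50


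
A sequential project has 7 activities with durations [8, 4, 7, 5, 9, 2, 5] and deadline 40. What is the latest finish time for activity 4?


LF(activity 4) = deadline - sum of successor durations
Successors: activities 5 through 7 with durations [9, 2, 5]
Sum of successor durations = 16
LF = 40 - 16 = 24

24


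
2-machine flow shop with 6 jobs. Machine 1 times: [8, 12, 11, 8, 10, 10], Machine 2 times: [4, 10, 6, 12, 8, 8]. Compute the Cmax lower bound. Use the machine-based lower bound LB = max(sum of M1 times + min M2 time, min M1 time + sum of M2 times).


LB1 = sum(M1 times) + min(M2 times) = 59 + 4 = 63
LB2 = min(M1 times) + sum(M2 times) = 8 + 48 = 56
Lower bound = max(LB1, LB2) = max(63, 56) = 63

63


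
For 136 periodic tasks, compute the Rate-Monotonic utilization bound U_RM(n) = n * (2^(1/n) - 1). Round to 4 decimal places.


Compute 2^(1/136) = 1.0051096806
Subtract 1: 1.0051096806 - 1 = 0.0051096806
Multiply by n: 136 * 0.0051096806 = 0.6949165616
Round to 4 dp: 0.6949

0.6949


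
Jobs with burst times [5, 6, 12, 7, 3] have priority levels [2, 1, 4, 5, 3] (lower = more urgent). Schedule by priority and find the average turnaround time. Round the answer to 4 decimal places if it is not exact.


Sort by priority (ascending = highest first):
Order: [(1, 6), (2, 5), (3, 3), (4, 12), (5, 7)]
Completion times:
  Priority 1, burst=6, C=6
  Priority 2, burst=5, C=11
  Priority 3, burst=3, C=14
  Priority 4, burst=12, C=26
  Priority 5, burst=7, C=33
Average turnaround = 90/5 = 18.0

18.0


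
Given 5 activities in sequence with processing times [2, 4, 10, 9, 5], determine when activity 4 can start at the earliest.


Activity 4 starts after activities 1 through 3 complete.
Predecessor durations: [2, 4, 10]
ES = 2 + 4 + 10 = 16

16


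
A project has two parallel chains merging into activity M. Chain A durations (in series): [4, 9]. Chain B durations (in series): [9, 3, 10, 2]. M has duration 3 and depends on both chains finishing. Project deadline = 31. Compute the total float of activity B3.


Forward pass: ES(B3) = sum of predecessors on chain B = 12
EF = ES + duration = 12 + 10 = 22
Backward pass: LF(M) = deadline = 31; LS(M) = 31 - 3 = 28
LF(B3) = LS(M) - sum(successors on chain B) = 28 - 2 = 26
LS = LF - duration = 26 - 10 = 16
Total float = LS - ES = 16 - 12 = 4

4


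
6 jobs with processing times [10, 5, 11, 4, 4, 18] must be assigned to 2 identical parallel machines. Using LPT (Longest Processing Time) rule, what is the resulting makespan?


Sort jobs in decreasing order (LPT): [18, 11, 10, 5, 4, 4]
Assign each job to the least loaded machine:
  Machine 1: jobs [18, 5, 4], load = 27
  Machine 2: jobs [11, 10, 4], load = 25
Makespan = max load = 27

27


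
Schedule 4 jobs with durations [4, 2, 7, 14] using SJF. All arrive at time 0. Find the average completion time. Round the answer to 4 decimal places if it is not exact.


SJF order (ascending): [2, 4, 7, 14]
Completion times:
  Job 1: burst=2, C=2
  Job 2: burst=4, C=6
  Job 3: burst=7, C=13
  Job 4: burst=14, C=27
Average completion = 48/4 = 12.0

12.0


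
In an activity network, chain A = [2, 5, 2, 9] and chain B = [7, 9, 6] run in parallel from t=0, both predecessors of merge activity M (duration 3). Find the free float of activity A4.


ES(A4) = sum of predecessors on chain A = 9
EF(A4) = ES + duration = 9 + 9 = 18
Successor of A4 is M. ES(M) = max(sum(A), sum(B)) = max(18, 22) = 22
Free float = ES(successor) - EF(current) = 22 - 18 = 4

4


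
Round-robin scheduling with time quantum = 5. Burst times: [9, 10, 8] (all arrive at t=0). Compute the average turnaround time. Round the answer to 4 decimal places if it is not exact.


Time quantum = 5
Execution trace:
  J1 runs 5 units, time = 5
  J2 runs 5 units, time = 10
  J3 runs 5 units, time = 15
  J1 runs 4 units, time = 19
  J2 runs 5 units, time = 24
  J3 runs 3 units, time = 27
Finish times: [19, 24, 27]
Average turnaround = 70/3 = 23.3333

23.3333


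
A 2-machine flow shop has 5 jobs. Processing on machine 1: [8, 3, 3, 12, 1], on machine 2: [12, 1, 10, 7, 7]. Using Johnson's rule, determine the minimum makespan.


Apply Johnson's rule:
  Group 1 (a <= b): [(5, 1, 7), (3, 3, 10), (1, 8, 12)]
  Group 2 (a > b): [(4, 12, 7), (2, 3, 1)]
Optimal job order: [5, 3, 1, 4, 2]
Schedule:
  Job 5: M1 done at 1, M2 done at 8
  Job 3: M1 done at 4, M2 done at 18
  Job 1: M1 done at 12, M2 done at 30
  Job 4: M1 done at 24, M2 done at 37
  Job 2: M1 done at 27, M2 done at 38
Makespan = 38

38


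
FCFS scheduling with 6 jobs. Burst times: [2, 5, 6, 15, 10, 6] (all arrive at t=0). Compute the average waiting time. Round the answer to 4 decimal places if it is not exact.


FCFS order (as given): [2, 5, 6, 15, 10, 6]
Waiting times:
  Job 1: wait = 0
  Job 2: wait = 2
  Job 3: wait = 7
  Job 4: wait = 13
  Job 5: wait = 28
  Job 6: wait = 38
Sum of waiting times = 88
Average waiting time = 88/6 = 14.6667

14.6667


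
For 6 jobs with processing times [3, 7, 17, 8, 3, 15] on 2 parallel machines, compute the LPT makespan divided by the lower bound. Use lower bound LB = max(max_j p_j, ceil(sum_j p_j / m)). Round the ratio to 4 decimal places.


LPT order: [17, 15, 8, 7, 3, 3]
Machine loads after assignment: [27, 26]
LPT makespan = 27
Lower bound = max(max_job, ceil(total/2)) = max(17, 27) = 27
Ratio = 27 / 27 = 1.0

1.0


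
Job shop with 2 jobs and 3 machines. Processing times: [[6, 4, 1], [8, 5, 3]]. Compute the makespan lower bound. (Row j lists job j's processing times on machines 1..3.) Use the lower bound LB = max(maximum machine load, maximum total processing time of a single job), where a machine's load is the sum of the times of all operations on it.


Machine loads:
  Machine 1: 6 + 8 = 14
  Machine 2: 4 + 5 = 9
  Machine 3: 1 + 3 = 4
Max machine load = 14
Job totals:
  Job 1: 11
  Job 2: 16
Max job total = 16
Lower bound = max(14, 16) = 16

16


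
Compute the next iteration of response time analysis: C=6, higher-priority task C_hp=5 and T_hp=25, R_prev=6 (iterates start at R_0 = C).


R_next = C + ceil(R_prev / T_hp) * C_hp
ceil(6 / 25) = ceil(0.24) = 1
Interference = 1 * 5 = 5
R_next = 6 + 5 = 11

11


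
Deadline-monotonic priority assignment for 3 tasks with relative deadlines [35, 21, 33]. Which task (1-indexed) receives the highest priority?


Sort tasks by relative deadline (ascending):
  Task 2: deadline = 21
  Task 3: deadline = 33
  Task 1: deadline = 35
Priority order (highest first): [2, 3, 1]
Highest priority task = 2

2


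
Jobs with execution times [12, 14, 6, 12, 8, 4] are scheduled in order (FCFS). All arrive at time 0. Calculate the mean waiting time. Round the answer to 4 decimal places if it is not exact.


FCFS order (as given): [12, 14, 6, 12, 8, 4]
Waiting times:
  Job 1: wait = 0
  Job 2: wait = 12
  Job 3: wait = 26
  Job 4: wait = 32
  Job 5: wait = 44
  Job 6: wait = 52
Sum of waiting times = 166
Average waiting time = 166/6 = 27.6667

27.6667


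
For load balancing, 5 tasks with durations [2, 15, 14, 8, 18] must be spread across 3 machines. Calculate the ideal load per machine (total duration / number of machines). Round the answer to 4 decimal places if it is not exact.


Total processing time = 2 + 15 + 14 + 8 + 18 = 57
Number of machines = 3
Ideal balanced load = 57 / 3 = 19.0

19.0


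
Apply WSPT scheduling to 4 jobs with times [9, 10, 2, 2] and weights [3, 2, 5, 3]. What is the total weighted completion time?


Compute p/w ratios and sort ascending (WSPT): [(2, 5), (2, 3), (9, 3), (10, 2)]
Compute weighted completion times:
  Job (p=2,w=5): C=2, w*C=5*2=10
  Job (p=2,w=3): C=4, w*C=3*4=12
  Job (p=9,w=3): C=13, w*C=3*13=39
  Job (p=10,w=2): C=23, w*C=2*23=46
Total weighted completion time = 107

107


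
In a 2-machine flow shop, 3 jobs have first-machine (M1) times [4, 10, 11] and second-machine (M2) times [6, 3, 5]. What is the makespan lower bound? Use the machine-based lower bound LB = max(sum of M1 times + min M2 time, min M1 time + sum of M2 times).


LB1 = sum(M1 times) + min(M2 times) = 25 + 3 = 28
LB2 = min(M1 times) + sum(M2 times) = 4 + 14 = 18
Lower bound = max(LB1, LB2) = max(28, 18) = 28

28


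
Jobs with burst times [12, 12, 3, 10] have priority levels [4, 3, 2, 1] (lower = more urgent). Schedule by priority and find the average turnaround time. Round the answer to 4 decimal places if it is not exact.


Sort by priority (ascending = highest first):
Order: [(1, 10), (2, 3), (3, 12), (4, 12)]
Completion times:
  Priority 1, burst=10, C=10
  Priority 2, burst=3, C=13
  Priority 3, burst=12, C=25
  Priority 4, burst=12, C=37
Average turnaround = 85/4 = 21.25

21.25


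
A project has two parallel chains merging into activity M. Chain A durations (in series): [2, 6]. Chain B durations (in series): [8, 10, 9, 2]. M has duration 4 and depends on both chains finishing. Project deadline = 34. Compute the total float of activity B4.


Forward pass: ES(B4) = sum of predecessors on chain B = 27
EF = ES + duration = 27 + 2 = 29
Backward pass: LF(M) = deadline = 34; LS(M) = 34 - 4 = 30
LF(B4) = LS(M) - sum(successors on chain B) = 30 - 0 = 30
LS = LF - duration = 30 - 2 = 28
Total float = LS - ES = 28 - 27 = 1

1


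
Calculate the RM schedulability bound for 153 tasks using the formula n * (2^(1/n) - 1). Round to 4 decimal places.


Compute 2^(1/153) = 1.0045406514
Subtract 1: 1.0045406514 - 1 = 0.0045406514
Multiply by n: 153 * 0.0045406514 = 0.6947196642
Round to 4 dp: 0.6947

0.6947


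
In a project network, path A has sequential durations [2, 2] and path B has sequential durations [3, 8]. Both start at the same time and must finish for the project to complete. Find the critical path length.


Path A total = 2 + 2 = 4
Path B total = 3 + 8 = 11
Critical path = longest path = max(4, 11) = 11

11


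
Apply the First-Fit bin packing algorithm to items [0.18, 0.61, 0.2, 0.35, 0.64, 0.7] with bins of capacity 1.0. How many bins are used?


Place items sequentially using First-Fit:
  Item 0.18 -> new Bin 1
  Item 0.61 -> Bin 1 (now 0.79)
  Item 0.2 -> Bin 1 (now 0.99)
  Item 0.35 -> new Bin 2
  Item 0.64 -> Bin 2 (now 0.99)
  Item 0.7 -> new Bin 3
Total bins used = 3

3


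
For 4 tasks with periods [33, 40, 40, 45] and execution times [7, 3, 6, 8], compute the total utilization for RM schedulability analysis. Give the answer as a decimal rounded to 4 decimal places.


Compute individual utilizations (exact fractions):
  Task 1: C/T = 7/33 (approx. 0.2121)
  Task 2: C/T = 3/40 (approx. 0.075)
  Task 3: C/T = 6/40 = 3/20 (approx. 0.15)
  Task 4: C/T = 8/45 (approx. 0.1778)
Total utilization U = 7/33 + 3/40 + 3/20 + 8/45 = 487/792
Rounded to 4 decimal places: U = 0.6149
RM (Liu & Layland) bound for 4 tasks = 0.756828; compare with U = 487/792 (approx. 0.614899)
U <= bound, so schedulable by RM sufficient condition.

0.6149


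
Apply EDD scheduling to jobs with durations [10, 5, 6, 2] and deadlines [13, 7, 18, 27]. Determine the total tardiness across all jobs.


Sort by due date (EDD order): [(5, 7), (10, 13), (6, 18), (2, 27)]
Compute completion times and tardiness:
  Job 1: p=5, d=7, C=5, tardiness=max(0,5-7)=0
  Job 2: p=10, d=13, C=15, tardiness=max(0,15-13)=2
  Job 3: p=6, d=18, C=21, tardiness=max(0,21-18)=3
  Job 4: p=2, d=27, C=23, tardiness=max(0,23-27)=0
Total tardiness = 5

5


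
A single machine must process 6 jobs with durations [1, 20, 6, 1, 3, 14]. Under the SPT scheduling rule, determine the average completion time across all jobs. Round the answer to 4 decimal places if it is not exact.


Sort jobs by processing time (SPT order): [1, 1, 3, 6, 14, 20]
Compute completion times sequentially:
  Job 1: processing = 1, completes at 1
  Job 2: processing = 1, completes at 2
  Job 3: processing = 3, completes at 5
  Job 4: processing = 6, completes at 11
  Job 5: processing = 14, completes at 25
  Job 6: processing = 20, completes at 45
Sum of completion times = 89
Average completion time = 89/6 = 14.8333

14.8333


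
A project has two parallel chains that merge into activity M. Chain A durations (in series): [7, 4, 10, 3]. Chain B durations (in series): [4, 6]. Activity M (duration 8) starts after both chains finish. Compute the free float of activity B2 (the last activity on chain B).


ES(B2) = sum of predecessors on chain B = 4
EF(B2) = ES + duration = 4 + 6 = 10
Successor of B2 is M. ES(M) = max(sum(A), sum(B)) = max(24, 10) = 24
Free float = ES(successor) - EF(current) = 24 - 10 = 14

14


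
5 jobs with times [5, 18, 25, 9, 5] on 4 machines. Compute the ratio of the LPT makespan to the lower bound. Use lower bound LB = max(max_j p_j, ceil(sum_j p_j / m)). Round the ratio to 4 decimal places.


LPT order: [25, 18, 9, 5, 5]
Machine loads after assignment: [25, 18, 9, 10]
LPT makespan = 25
Lower bound = max(max_job, ceil(total/4)) = max(25, 16) = 25
Ratio = 25 / 25 = 1.0

1.0


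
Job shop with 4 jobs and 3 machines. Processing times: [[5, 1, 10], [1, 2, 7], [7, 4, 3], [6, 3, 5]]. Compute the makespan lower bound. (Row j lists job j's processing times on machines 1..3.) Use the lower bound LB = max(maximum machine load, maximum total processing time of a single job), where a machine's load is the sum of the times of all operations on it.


Machine loads:
  Machine 1: 5 + 1 + 7 + 6 = 19
  Machine 2: 1 + 2 + 4 + 3 = 10
  Machine 3: 10 + 7 + 3 + 5 = 25
Max machine load = 25
Job totals:
  Job 1: 16
  Job 2: 10
  Job 3: 14
  Job 4: 14
Max job total = 16
Lower bound = max(25, 16) = 25

25


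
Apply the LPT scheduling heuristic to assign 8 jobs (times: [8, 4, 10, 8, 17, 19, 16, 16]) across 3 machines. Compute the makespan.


Sort jobs in decreasing order (LPT): [19, 17, 16, 16, 10, 8, 8, 4]
Assign each job to the least loaded machine:
  Machine 1: jobs [19, 8, 8], load = 35
  Machine 2: jobs [17, 10, 4], load = 31
  Machine 3: jobs [16, 16], load = 32
Makespan = max load = 35

35


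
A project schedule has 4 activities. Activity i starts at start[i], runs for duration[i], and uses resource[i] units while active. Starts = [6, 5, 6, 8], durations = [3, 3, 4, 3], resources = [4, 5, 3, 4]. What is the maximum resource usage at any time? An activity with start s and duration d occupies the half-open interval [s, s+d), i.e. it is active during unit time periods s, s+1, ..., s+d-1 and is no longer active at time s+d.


Each activity i is active on [start_i, start_i + duration_i).
Compute total resource usage per time slot:
  t=0: active resources = [], total = 0
  t=1: active resources = [], total = 0
  t=2: active resources = [], total = 0
  t=3: active resources = [], total = 0
  t=4: active resources = [], total = 0
  t=5: active resources = [5], total = 5
  t=6: active resources = [4, 5, 3], total = 12
  t=7: active resources = [4, 5, 3], total = 12
  t=8: active resources = [4, 3, 4], total = 11
  t=9: active resources = [3, 4], total = 7
  t=10: active resources = [4], total = 4
Peak resource demand = 12

12


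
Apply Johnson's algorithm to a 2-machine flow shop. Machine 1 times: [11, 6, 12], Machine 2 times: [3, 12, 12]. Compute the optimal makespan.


Apply Johnson's rule:
  Group 1 (a <= b): [(2, 6, 12), (3, 12, 12)]
  Group 2 (a > b): [(1, 11, 3)]
Optimal job order: [2, 3, 1]
Schedule:
  Job 2: M1 done at 6, M2 done at 18
  Job 3: M1 done at 18, M2 done at 30
  Job 1: M1 done at 29, M2 done at 33
Makespan = 33

33


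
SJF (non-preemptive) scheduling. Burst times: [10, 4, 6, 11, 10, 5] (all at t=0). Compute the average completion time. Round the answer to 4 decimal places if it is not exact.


SJF order (ascending): [4, 5, 6, 10, 10, 11]
Completion times:
  Job 1: burst=4, C=4
  Job 2: burst=5, C=9
  Job 3: burst=6, C=15
  Job 4: burst=10, C=25
  Job 5: burst=10, C=35
  Job 6: burst=11, C=46
Average completion = 134/6 = 22.3333

22.3333


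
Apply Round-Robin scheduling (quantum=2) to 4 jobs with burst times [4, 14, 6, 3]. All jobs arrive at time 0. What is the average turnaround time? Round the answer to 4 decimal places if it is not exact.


Time quantum = 2
Execution trace:
  J1 runs 2 units, time = 2
  J2 runs 2 units, time = 4
  J3 runs 2 units, time = 6
  J4 runs 2 units, time = 8
  J1 runs 2 units, time = 10
  J2 runs 2 units, time = 12
  J3 runs 2 units, time = 14
  J4 runs 1 units, time = 15
  J2 runs 2 units, time = 17
  J3 runs 2 units, time = 19
  J2 runs 2 units, time = 21
  J2 runs 2 units, time = 23
  J2 runs 2 units, time = 25
  J2 runs 2 units, time = 27
Finish times: [10, 27, 19, 15]
Average turnaround = 71/4 = 17.75

17.75


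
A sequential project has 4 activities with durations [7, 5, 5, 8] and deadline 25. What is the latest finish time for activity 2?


LF(activity 2) = deadline - sum of successor durations
Successors: activities 3 through 4 with durations [5, 8]
Sum of successor durations = 13
LF = 25 - 13 = 12

12


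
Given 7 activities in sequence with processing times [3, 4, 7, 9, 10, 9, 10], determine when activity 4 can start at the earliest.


Activity 4 starts after activities 1 through 3 complete.
Predecessor durations: [3, 4, 7]
ES = 3 + 4 + 7 = 14

14


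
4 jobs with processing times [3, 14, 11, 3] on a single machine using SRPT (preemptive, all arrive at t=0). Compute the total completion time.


Since all jobs arrive at t=0, SRPT equals SPT ordering.
SPT order: [3, 3, 11, 14]
Completion times:
  Job 1: p=3, C=3
  Job 2: p=3, C=6
  Job 3: p=11, C=17
  Job 4: p=14, C=31
Total completion time = 3 + 6 + 17 + 31 = 57

57


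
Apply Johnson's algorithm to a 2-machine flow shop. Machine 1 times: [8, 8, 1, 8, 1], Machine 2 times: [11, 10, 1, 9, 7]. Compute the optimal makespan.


Apply Johnson's rule:
  Group 1 (a <= b): [(3, 1, 1), (5, 1, 7), (1, 8, 11), (2, 8, 10), (4, 8, 9)]
  Group 2 (a > b): []
Optimal job order: [3, 5, 1, 2, 4]
Schedule:
  Job 3: M1 done at 1, M2 done at 2
  Job 5: M1 done at 2, M2 done at 9
  Job 1: M1 done at 10, M2 done at 21
  Job 2: M1 done at 18, M2 done at 31
  Job 4: M1 done at 26, M2 done at 40
Makespan = 40

40


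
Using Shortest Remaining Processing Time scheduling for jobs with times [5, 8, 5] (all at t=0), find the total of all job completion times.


Since all jobs arrive at t=0, SRPT equals SPT ordering.
SPT order: [5, 5, 8]
Completion times:
  Job 1: p=5, C=5
  Job 2: p=5, C=10
  Job 3: p=8, C=18
Total completion time = 5 + 10 + 18 = 33

33


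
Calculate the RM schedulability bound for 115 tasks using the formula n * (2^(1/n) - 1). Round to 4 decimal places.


Compute 2^(1/115) = 1.0060455679
Subtract 1: 1.0060455679 - 1 = 0.0060455679
Multiply by n: 115 * 0.0060455679 = 0.6952403085
Round to 4 dp: 0.6952

0.6952


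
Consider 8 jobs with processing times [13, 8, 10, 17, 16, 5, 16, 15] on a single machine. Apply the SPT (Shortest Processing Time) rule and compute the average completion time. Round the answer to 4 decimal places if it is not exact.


Sort jobs by processing time (SPT order): [5, 8, 10, 13, 15, 16, 16, 17]
Compute completion times sequentially:
  Job 1: processing = 5, completes at 5
  Job 2: processing = 8, completes at 13
  Job 3: processing = 10, completes at 23
  Job 4: processing = 13, completes at 36
  Job 5: processing = 15, completes at 51
  Job 6: processing = 16, completes at 67
  Job 7: processing = 16, completes at 83
  Job 8: processing = 17, completes at 100
Sum of completion times = 378
Average completion time = 378/8 = 47.25

47.25


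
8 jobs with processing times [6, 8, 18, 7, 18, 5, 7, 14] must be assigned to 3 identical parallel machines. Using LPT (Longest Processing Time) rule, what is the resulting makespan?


Sort jobs in decreasing order (LPT): [18, 18, 14, 8, 7, 7, 6, 5]
Assign each job to the least loaded machine:
  Machine 1: jobs [18, 7, 5], load = 30
  Machine 2: jobs [18, 7], load = 25
  Machine 3: jobs [14, 8, 6], load = 28
Makespan = max load = 30

30


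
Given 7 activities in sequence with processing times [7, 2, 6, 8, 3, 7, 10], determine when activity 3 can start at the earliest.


Activity 3 starts after activities 1 through 2 complete.
Predecessor durations: [7, 2]
ES = 7 + 2 = 9

9


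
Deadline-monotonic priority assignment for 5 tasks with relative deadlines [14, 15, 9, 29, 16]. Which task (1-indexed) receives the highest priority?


Sort tasks by relative deadline (ascending):
  Task 3: deadline = 9
  Task 1: deadline = 14
  Task 2: deadline = 15
  Task 5: deadline = 16
  Task 4: deadline = 29
Priority order (highest first): [3, 1, 2, 5, 4]
Highest priority task = 3

3


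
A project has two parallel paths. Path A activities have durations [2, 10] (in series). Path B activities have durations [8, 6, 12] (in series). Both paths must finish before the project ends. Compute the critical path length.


Path A total = 2 + 10 = 12
Path B total = 8 + 6 + 12 = 26
Critical path = longest path = max(12, 26) = 26

26


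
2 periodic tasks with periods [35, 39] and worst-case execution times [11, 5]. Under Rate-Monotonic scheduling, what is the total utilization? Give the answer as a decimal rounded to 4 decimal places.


Compute individual utilizations (exact fractions):
  Task 1: C/T = 11/35 (approx. 0.3143)
  Task 2: C/T = 5/39 (approx. 0.1282)
Total utilization U = 11/35 + 5/39 = 604/1365
Rounded to 4 decimal places: U = 0.4425
RM (Liu & Layland) bound for 2 tasks = 0.828427; compare with U = 604/1365 (approx. 0.442491)
U <= bound, so schedulable by RM sufficient condition.

0.4425


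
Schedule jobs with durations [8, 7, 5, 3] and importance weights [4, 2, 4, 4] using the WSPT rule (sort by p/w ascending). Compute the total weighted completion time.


Compute p/w ratios and sort ascending (WSPT): [(3, 4), (5, 4), (8, 4), (7, 2)]
Compute weighted completion times:
  Job (p=3,w=4): C=3, w*C=4*3=12
  Job (p=5,w=4): C=8, w*C=4*8=32
  Job (p=8,w=4): C=16, w*C=4*16=64
  Job (p=7,w=2): C=23, w*C=2*23=46
Total weighted completion time = 154

154


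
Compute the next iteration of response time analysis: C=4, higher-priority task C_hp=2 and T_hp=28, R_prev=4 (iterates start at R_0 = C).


R_next = C + ceil(R_prev / T_hp) * C_hp
ceil(4 / 28) = ceil(0.1429) = 1
Interference = 1 * 2 = 2
R_next = 4 + 2 = 6

6


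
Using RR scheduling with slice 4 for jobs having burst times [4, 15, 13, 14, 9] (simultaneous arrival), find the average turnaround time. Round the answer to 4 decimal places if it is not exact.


Time quantum = 4
Execution trace:
  J1 runs 4 units, time = 4
  J2 runs 4 units, time = 8
  J3 runs 4 units, time = 12
  J4 runs 4 units, time = 16
  J5 runs 4 units, time = 20
  J2 runs 4 units, time = 24
  J3 runs 4 units, time = 28
  J4 runs 4 units, time = 32
  J5 runs 4 units, time = 36
  J2 runs 4 units, time = 40
  J3 runs 4 units, time = 44
  J4 runs 4 units, time = 48
  J5 runs 1 units, time = 49
  J2 runs 3 units, time = 52
  J3 runs 1 units, time = 53
  J4 runs 2 units, time = 55
Finish times: [4, 52, 53, 55, 49]
Average turnaround = 213/5 = 42.6

42.6
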